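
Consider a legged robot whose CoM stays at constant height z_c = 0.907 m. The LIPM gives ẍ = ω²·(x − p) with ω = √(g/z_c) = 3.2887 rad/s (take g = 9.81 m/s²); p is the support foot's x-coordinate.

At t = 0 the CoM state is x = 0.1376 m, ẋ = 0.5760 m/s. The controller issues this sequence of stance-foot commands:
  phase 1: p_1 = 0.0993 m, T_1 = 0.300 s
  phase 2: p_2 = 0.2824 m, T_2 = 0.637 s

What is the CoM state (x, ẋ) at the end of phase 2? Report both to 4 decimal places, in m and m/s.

phase 1: p=0.0993, T=0.300, ωT=0.986610, cosh=1.527483, sinh=1.154644; start (x,ẋ)=(0.137600, 0.576000) → end (x,ẋ)=(0.360033, 1.025266)
phase 2: p=0.2824, T=0.637, ωT=2.094902, cosh=4.123863, sinh=4.000781; start (x,ẋ)=(0.360033, 1.025266) → end (x,ẋ)=(1.849807, 5.249501)

x = 1.8498, ẋ = 5.2495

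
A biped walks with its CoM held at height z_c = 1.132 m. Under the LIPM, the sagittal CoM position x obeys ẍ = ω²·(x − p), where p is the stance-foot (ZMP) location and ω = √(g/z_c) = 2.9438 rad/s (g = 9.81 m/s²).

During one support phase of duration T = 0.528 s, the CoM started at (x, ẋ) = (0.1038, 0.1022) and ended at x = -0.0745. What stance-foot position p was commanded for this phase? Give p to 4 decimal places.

p = 0.2783

ωT = 2.9438·0.528 = 1.554326; cosh(ωT) = 2.471615, sinh(ωT) = 2.260283
x(T) = p + (x₀−p)·cosh(ωT) + (ẋ₀/ω)·sinh(ωT) ⇒ p·(1 − cosh) = x(T) − x₀·cosh − (ẋ₀/ω)·sinh
numerator   = -0.0745 − (0.1038)·2.471615 − (0.1022/2.9438)·2.260283 = -0.409524
denominator = 1 − 2.471615 = -1.471615
p = -0.409524 / -1.471615 = 0.2783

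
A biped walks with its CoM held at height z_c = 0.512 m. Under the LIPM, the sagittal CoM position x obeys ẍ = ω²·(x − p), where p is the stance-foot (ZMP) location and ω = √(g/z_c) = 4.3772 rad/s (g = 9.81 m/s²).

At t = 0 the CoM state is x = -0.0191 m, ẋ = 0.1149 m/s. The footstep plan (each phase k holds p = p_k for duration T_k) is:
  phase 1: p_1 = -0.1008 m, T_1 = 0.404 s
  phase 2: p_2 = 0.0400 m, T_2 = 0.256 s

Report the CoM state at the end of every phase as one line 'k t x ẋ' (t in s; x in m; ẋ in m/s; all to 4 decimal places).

phase 1: p=-0.1008, T=0.404, ωT=1.768389, cosh=3.016005, sinh=2.845397; start (x,ẋ)=(-0.019100, 0.114900) → end (x,ẋ)=(0.220298, 1.364102)
phase 2: p=0.0400, T=0.256, ωT=1.120563, cosh=1.696338, sinh=1.370242; start (x,ẋ)=(0.220298, 1.364102) → end (x,ẋ)=(0.772867, 3.395376)

1 0.4040 0.2203 1.3641
2 0.6600 0.7729 3.3954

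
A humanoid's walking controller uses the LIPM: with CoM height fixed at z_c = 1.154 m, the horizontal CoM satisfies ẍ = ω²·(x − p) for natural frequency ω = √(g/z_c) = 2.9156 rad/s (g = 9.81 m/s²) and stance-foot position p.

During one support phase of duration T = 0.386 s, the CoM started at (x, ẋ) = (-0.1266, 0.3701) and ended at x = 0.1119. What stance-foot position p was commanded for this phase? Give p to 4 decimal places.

p = -0.2169

ωT = 2.9156·0.386 = 1.125422; cosh(ωT) = 1.703016, sinh(ωT) = 1.378500
x(T) = p + (x₀−p)·cosh(ωT) + (ẋ₀/ω)·sinh(ωT) ⇒ p·(1 − cosh) = x(T) − x₀·cosh − (ẋ₀/ω)·sinh
numerator   = 0.1119 − (-0.1266)·1.703016 − (0.3701/2.9156)·1.378500 = 0.152518
denominator = 1 − 1.703016 = -0.703016
p = 0.152518 / -0.703016 = -0.2169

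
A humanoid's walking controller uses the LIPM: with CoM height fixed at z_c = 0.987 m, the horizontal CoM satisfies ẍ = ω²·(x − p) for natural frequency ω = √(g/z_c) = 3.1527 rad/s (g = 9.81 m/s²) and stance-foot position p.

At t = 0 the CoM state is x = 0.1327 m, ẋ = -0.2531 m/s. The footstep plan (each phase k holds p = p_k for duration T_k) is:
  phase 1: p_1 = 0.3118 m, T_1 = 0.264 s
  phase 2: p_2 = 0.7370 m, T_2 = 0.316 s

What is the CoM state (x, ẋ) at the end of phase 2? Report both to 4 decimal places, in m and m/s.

phase 1: p=0.3118, T=0.264, ωT=0.832313, cosh=1.366835, sinh=0.931793; start (x,ẋ)=(0.132700, -0.253100) → end (x,ẋ)=(-0.007805, -0.872082)
phase 2: p=0.7370, T=0.316, ωT=0.996253, cosh=1.538688, sinh=1.169428; start (x,ẋ)=(-0.007805, -0.872082) → end (x,ẋ)=(-0.732503, -4.087850)

x = -0.7325, ẋ = -4.0879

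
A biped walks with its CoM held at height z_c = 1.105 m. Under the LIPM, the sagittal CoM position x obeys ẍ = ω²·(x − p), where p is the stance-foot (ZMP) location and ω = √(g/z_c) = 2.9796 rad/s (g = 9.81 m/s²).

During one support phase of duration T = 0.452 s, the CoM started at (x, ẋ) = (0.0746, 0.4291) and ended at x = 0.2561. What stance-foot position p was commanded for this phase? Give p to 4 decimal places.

ωT = 2.9796·0.452 = 1.346779; cosh(ωT) = 2.052549, sinh(ωT) = 1.792472
x(T) = p + (x₀−p)·cosh(ωT) + (ẋ₀/ω)·sinh(ωT) ⇒ p·(1 − cosh) = x(T) − x₀·cosh − (ẋ₀/ω)·sinh
numerator   = 0.2561 − (0.0746)·2.052549 − (0.4291/2.9796)·1.792472 = -0.155159
denominator = 1 − 2.052549 = -1.052549
p = -0.155159 / -1.052549 = 0.1474

p = 0.1474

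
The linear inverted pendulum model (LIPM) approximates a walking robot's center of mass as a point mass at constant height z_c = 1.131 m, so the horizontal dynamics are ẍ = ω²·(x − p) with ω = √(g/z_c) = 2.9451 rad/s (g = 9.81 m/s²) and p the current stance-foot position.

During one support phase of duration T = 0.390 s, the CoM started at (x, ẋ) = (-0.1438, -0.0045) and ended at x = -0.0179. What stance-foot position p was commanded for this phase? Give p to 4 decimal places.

ωT = 2.9451·0.390 = 1.148589; cosh(ωT) = 1.735412, sinh(ωT) = 1.418328
x(T) = p + (x₀−p)·cosh(ωT) + (ẋ₀/ω)·sinh(ωT) ⇒ p·(1 − cosh) = x(T) − x₀·cosh − (ẋ₀/ω)·sinh
numerator   = -0.0179 − (-0.1438)·1.735412 − (-0.0045/2.9451)·1.418328 = 0.233819
denominator = 1 − 1.735412 = -0.735412
p = 0.233819 / -0.735412 = -0.3179

p = -0.3179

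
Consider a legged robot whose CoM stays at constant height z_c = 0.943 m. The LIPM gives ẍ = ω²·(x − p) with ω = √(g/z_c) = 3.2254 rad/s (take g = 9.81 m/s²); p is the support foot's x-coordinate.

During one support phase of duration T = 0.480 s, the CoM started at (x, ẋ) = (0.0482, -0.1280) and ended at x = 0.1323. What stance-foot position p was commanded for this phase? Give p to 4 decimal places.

ωT = 3.2254·0.480 = 1.548192; cosh(ωT) = 2.457796, sinh(ωT) = 2.245164
x(T) = p + (x₀−p)·cosh(ωT) + (ẋ₀/ω)·sinh(ωT) ⇒ p·(1 − cosh) = x(T) − x₀·cosh − (ẋ₀/ω)·sinh
numerator   = 0.1323 − (0.0482)·2.457796 − (-0.1280/3.2254)·2.245164 = 0.102934
denominator = 1 − 2.457796 = -1.457796
p = 0.102934 / -1.457796 = -0.0706

p = -0.0706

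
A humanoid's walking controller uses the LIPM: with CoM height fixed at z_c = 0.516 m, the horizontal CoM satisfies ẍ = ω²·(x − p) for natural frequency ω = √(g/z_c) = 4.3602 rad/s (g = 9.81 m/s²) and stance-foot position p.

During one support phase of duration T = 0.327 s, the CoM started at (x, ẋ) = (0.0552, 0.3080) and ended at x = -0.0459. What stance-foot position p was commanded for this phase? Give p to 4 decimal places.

p = 0.2547

ωT = 4.3602·0.327 = 1.425785; cosh(ωT) = 2.200722, sinh(ωT) = 1.960403
x(T) = p + (x₀−p)·cosh(ωT) + (ẋ₀/ω)·sinh(ωT) ⇒ p·(1 − cosh) = x(T) − x₀·cosh − (ẋ₀/ω)·sinh
numerator   = -0.0459 − (0.0552)·2.200722 − (0.3080/4.3602)·1.960403 = -0.305861
denominator = 1 − 2.200722 = -1.200722
p = -0.305861 / -1.200722 = 0.2547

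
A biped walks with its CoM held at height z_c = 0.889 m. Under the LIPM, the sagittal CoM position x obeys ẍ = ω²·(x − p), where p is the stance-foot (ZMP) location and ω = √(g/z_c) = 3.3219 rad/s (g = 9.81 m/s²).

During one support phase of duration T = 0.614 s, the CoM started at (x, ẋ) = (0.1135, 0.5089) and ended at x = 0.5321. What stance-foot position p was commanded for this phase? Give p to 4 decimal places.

p = 0.1686

ωT = 3.3219·0.614 = 2.039647; cosh(ωT) = 3.908983, sinh(ωT) = 3.778909
x(T) = p + (x₀−p)·cosh(ωT) + (ẋ₀/ω)·sinh(ωT) ⇒ p·(1 − cosh) = x(T) − x₀·cosh − (ẋ₀/ω)·sinh
numerator   = 0.5321 − (0.1135)·3.908983 − (0.5089/3.3219)·3.778909 = -0.490481
denominator = 1 − 3.908983 = -2.908983
p = -0.490481 / -2.908983 = 0.1686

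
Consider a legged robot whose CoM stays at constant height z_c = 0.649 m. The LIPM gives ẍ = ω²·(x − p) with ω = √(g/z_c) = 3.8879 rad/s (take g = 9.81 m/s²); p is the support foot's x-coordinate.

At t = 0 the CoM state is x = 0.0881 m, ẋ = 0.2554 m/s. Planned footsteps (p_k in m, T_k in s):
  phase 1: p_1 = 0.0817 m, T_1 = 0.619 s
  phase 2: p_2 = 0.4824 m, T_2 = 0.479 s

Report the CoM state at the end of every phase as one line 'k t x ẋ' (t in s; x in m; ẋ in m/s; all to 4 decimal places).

phase 1: p=0.0817, T=0.619, ωT=2.406610, cosh=5.593201, sinh=5.503081; start (x,ẋ)=(0.088100, 0.255400) → end (x,ẋ)=(0.478999, 1.565434)
phase 2: p=0.4824, T=0.479, ωT=1.862304, cosh=3.296935, sinh=3.141620; start (x,ẋ)=(0.478999, 1.565434) → end (x,ẋ)=(1.736138, 5.119598)

1 0.6190 0.4790 1.5654
2 1.0980 1.7361 5.1196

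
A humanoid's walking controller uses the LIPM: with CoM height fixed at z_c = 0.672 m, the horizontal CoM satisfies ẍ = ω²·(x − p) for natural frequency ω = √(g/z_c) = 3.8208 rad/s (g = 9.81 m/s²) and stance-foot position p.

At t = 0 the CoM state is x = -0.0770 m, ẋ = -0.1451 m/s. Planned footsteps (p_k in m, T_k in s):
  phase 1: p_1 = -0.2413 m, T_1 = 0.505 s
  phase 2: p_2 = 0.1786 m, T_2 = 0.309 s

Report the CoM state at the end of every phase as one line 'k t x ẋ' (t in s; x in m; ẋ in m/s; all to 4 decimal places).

1 0.5050 0.2083 1.6057
2 0.8140 0.8513 3.0284

phase 1: p=-0.2413, T=0.505, ωT=1.929504, cosh=3.515657, sinh=3.370437; start (x,ẋ)=(-0.077000, -0.145100) → end (x,ẋ)=(0.208326, 1.605695)
phase 2: p=0.1786, T=0.309, ωT=1.180627, cosh=1.781751, sinh=1.474665; start (x,ẋ)=(0.208326, 1.605695) → end (x,ẋ)=(0.851293, 3.028435)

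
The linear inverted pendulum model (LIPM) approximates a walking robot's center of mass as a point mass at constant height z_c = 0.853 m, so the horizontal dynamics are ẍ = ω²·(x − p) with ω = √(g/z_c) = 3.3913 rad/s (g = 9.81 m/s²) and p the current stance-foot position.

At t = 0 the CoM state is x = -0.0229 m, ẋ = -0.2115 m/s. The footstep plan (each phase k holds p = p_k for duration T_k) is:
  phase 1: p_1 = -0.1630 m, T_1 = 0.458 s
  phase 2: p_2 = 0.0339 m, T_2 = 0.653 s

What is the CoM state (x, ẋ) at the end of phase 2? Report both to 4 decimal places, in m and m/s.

x = 0.8062, ẋ = 2.6763

phase 1: p=-0.1630, T=0.458, ωT=1.553215, cosh=2.469105, sinh=2.257539; start (x,ẋ)=(-0.022900, -0.211500) → end (x,ẋ)=(0.042129, 0.550389)
phase 2: p=0.0339, T=0.653, ωT=2.214519, cosh=4.633104, sinh=4.523898; start (x,ẋ)=(0.042129, 0.550389) → end (x,ẋ)=(0.806229, 2.676259)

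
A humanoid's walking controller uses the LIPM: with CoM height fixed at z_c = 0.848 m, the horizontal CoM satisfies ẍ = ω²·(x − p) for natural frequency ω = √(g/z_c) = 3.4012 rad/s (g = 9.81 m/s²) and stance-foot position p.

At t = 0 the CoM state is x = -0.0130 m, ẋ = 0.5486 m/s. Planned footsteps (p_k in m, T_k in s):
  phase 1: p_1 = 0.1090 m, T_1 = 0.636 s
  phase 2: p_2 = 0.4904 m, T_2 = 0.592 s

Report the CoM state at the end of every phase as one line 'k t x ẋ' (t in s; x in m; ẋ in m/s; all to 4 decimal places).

phase 1: p=0.1090, T=0.636, ωT=2.163163, cosh=4.406785, sinh=4.291824; start (x,ẋ)=(-0.013000, 0.548600) → end (x,ẋ)=(0.263626, 0.636685)
phase 2: p=0.4904, T=0.592, ωT=2.013510, cosh=3.811541, sinh=3.678022; start (x,ẋ)=(0.263626, 0.636685) → end (x,ẋ)=(0.314548, -0.410115)

1 0.6360 0.2636 0.6367
2 1.2280 0.3145 -0.4101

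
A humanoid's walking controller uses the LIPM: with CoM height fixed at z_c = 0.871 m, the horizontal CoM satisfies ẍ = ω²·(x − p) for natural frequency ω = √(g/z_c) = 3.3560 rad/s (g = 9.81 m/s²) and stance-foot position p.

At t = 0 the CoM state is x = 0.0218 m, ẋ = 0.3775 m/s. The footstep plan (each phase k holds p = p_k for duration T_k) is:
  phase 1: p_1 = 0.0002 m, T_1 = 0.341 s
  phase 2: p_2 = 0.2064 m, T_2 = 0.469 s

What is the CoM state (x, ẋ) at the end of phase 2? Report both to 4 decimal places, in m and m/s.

x = 0.7006, ẋ = 1.8219

phase 1: p=0.0002, T=0.341, ωT=1.144396, cosh=1.729480, sinh=1.411064; start (x,ẋ)=(0.021800, 0.377500) → end (x,ẋ)=(0.196280, 0.755166)
phase 2: p=0.2064, T=0.469, ωT=1.573964, cosh=2.516481, sinh=2.309259; start (x,ẋ)=(0.196280, 0.755166) → end (x,ẋ)=(0.700563, 1.821936)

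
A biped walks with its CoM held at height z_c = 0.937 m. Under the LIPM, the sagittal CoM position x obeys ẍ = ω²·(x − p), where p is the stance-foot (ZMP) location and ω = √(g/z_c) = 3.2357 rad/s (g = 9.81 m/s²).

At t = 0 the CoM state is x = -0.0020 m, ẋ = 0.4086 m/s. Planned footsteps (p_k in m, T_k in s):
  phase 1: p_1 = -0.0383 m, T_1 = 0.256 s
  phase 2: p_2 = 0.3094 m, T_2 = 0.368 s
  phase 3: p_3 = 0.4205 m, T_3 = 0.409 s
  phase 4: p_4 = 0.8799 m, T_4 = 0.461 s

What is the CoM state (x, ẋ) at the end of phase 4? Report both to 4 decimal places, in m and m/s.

x = -0.4535, ẋ = -3.9355

phase 1: p=-0.0383, T=0.256, ωT=0.828339, cosh=1.363144, sinh=0.926370; start (x,ẋ)=(-0.002000, 0.408600) → end (x,ẋ)=(0.128163, 0.665788)
phase 2: p=0.3094, T=0.368, ωT=1.190738, cosh=1.796752, sinh=1.492755; start (x,ẋ)=(0.128163, 0.665788) → end (x,ẋ)=(0.290916, 0.320861)
phase 3: p=0.4205, T=0.409, ωT=1.323401, cosh=2.011202, sinh=1.744974; start (x,ẋ)=(0.290916, 0.320861) → end (x,ẋ)=(0.332917, -0.086343)
phase 4: p=0.8799, T=0.461, ωT=1.491658, cosh=2.334728, sinh=2.109729; start (x,ẋ)=(0.332917, -0.086343) → end (x,ẋ)=(-0.453454, -3.935541)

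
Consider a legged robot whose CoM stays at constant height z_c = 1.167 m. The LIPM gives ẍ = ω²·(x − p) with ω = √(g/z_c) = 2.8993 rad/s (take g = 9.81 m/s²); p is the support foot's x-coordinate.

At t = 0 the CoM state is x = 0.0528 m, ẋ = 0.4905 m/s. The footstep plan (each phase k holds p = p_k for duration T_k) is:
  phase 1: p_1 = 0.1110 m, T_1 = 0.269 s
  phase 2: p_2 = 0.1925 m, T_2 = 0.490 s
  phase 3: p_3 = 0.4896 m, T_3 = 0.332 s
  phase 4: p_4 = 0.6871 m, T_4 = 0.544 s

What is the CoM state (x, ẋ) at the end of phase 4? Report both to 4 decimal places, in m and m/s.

phase 1: p=0.1110, T=0.269, ωT=0.779912, cosh=1.319863, sinh=0.861417; start (x,ẋ)=(0.052800, 0.490500) → end (x,ẋ)=(0.179917, 0.502038)
phase 2: p=0.1925, T=0.490, ωT=1.420657, cosh=2.190697, sinh=1.949142; start (x,ẋ)=(0.179917, 0.502038) → end (x,ẋ)=(0.502446, 1.028707)
phase 3: p=0.4896, T=0.332, ωT=0.962568, cosh=1.500161, sinh=1.118250; start (x,ẋ)=(0.502446, 1.028707) → end (x,ẋ)=(0.905639, 1.584873)
phase 4: p=0.6871, T=0.544, ωT=1.577219, cosh=2.524011, sinh=2.317463; start (x,ẋ)=(0.905639, 1.584873) → end (x,ẋ)=(2.505513, 5.468606)

x = 2.5055, ẋ = 5.4686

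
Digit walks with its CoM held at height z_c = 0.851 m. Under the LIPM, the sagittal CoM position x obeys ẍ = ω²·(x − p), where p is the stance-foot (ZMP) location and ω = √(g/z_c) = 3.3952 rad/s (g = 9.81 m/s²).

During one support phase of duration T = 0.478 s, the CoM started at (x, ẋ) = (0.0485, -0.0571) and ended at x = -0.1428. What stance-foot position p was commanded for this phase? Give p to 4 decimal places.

p = 0.1406

ωT = 3.3952·0.478 = 1.622906; cosh(ωT) = 2.632559, sinh(ωT) = 2.435235
x(T) = p + (x₀−p)·cosh(ωT) + (ẋ₀/ω)·sinh(ωT) ⇒ p·(1 − cosh) = x(T) − x₀·cosh − (ẋ₀/ω)·sinh
numerator   = -0.1428 − (0.0485)·2.632559 − (-0.0571/3.3952)·2.435235 = -0.229524
denominator = 1 − 2.632559 = -1.632559
p = -0.229524 / -1.632559 = 0.1406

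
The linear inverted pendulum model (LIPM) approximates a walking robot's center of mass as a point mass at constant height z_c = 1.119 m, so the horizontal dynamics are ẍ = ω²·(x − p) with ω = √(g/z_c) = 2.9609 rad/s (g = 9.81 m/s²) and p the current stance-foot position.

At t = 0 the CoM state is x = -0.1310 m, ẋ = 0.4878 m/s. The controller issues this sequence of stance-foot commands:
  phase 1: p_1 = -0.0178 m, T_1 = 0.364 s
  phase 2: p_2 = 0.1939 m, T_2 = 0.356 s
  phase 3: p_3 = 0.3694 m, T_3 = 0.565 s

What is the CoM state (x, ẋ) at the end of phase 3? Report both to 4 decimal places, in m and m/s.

phase 1: p=-0.0178, T=0.364, ωT=1.077768, cosh=1.639234, sinh=1.298879; start (x,ẋ)=(-0.131000, 0.487800) → end (x,ẋ)=(0.010625, 0.364268)
phase 2: p=0.1939, T=0.356, ωT=1.054080, cosh=1.608924, sinh=1.260411; start (x,ẋ)=(0.010625, 0.364268) → end (x,ẋ)=(0.054089, -0.097892)
phase 3: p=0.3694, T=0.565, ωT=1.672908, cosh=2.757671, sinh=2.569970; start (x,ẋ)=(0.054089, -0.097892) → end (x,ẋ)=(-0.585092, -2.669293)

x = -0.5851, ẋ = -2.6693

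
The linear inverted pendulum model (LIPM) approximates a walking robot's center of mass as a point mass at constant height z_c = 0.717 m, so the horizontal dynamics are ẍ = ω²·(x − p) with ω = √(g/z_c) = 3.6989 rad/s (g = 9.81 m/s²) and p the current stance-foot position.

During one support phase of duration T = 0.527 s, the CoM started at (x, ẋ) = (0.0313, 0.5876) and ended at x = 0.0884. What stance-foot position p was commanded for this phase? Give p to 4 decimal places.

p = 0.2208

ωT = 3.6989·0.527 = 1.949320; cosh(ωT) = 3.583141, sinh(ωT) = 3.440770
x(T) = p + (x₀−p)·cosh(ωT) + (ẋ₀/ω)·sinh(ωT) ⇒ p·(1 − cosh) = x(T) − x₀·cosh − (ẋ₀/ω)·sinh
numerator   = 0.0884 − (0.0313)·3.583141 − (0.5876/3.6989)·3.440770 = -0.570346
denominator = 1 − 3.583141 = -2.583141
p = -0.570346 / -2.583141 = 0.2208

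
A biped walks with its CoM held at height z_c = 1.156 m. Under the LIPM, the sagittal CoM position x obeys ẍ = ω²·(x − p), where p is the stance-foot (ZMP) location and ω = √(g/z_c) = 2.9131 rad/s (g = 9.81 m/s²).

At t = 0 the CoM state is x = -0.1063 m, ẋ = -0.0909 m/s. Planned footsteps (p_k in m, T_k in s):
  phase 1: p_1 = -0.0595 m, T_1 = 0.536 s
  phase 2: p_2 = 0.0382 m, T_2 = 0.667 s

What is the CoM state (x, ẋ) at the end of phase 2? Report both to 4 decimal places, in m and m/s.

phase 1: p=-0.0595, T=0.536, ωT=1.561422, cosh=2.487714, sinh=2.277877; start (x,ẋ)=(-0.106300, -0.090900) → end (x,ẋ)=(-0.247004, -0.536683)
phase 2: p=0.0382, T=0.667, ωT=1.943038, cosh=3.561595, sinh=3.418327; start (x,ẋ)=(-0.247004, -0.536683) → end (x,ẋ)=(-1.607341, -4.751485)

x = -1.6073, ẋ = -4.7515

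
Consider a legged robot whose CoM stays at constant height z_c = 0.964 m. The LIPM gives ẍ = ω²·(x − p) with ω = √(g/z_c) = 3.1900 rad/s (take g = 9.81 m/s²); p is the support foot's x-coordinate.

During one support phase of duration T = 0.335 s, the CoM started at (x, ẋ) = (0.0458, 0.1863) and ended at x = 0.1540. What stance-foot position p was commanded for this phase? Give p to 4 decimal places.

p = -0.0071

ωT = 3.1900·0.335 = 1.068650; cosh(ωT) = 1.627459, sinh(ωT) = 1.283987
x(T) = p + (x₀−p)·cosh(ωT) + (ẋ₀/ω)·sinh(ωT) ⇒ p·(1 − cosh) = x(T) − x₀·cosh − (ẋ₀/ω)·sinh
numerator   = 0.1540 − (0.0458)·1.627459 − (0.1863/3.1900)·1.283987 = 0.004476
denominator = 1 − 1.627459 = -0.627459
p = 0.004476 / -0.627459 = -0.0071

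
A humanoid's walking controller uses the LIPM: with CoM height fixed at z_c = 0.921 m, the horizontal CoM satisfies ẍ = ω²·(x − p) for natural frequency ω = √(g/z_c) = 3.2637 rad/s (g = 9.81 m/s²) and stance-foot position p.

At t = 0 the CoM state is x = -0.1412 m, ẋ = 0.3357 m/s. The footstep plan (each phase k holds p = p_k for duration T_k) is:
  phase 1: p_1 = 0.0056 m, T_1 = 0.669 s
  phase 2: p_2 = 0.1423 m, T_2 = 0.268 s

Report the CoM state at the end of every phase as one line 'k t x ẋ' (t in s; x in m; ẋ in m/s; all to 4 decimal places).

phase 1: p=0.0056, T=0.669, ωT=2.183415, cosh=4.494613, sinh=4.381957; start (x,ẋ)=(-0.141200, 0.335700) → end (x,ẋ)=(-0.203487, -0.590603)
phase 2: p=0.1423, T=0.268, ωT=0.874672, cosh=1.407543, sinh=0.990544; start (x,ẋ)=(-0.203487, -0.590603) → end (x,ẋ)=(-0.523660, -1.949172)

1 0.6690 -0.2035 -0.5906
2 0.9370 -0.5237 -1.9492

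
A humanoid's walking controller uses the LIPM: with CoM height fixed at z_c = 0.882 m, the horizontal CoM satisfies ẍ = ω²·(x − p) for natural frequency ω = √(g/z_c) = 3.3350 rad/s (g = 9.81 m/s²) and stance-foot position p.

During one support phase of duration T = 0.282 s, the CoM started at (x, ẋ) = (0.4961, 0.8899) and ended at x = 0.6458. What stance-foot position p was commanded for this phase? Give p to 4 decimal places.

p = 0.7902

ωT = 3.3350·0.282 = 0.940470; cosh(ωT) = 1.475815, sinh(ωT) = 1.085370
x(T) = p + (x₀−p)·cosh(ωT) + (ẋ₀/ω)·sinh(ωT) ⇒ p·(1 − cosh) = x(T) − x₀·cosh − (ẋ₀/ω)·sinh
numerator   = 0.6458 − (0.4961)·1.475815 − (0.8899/3.3350)·1.085370 = -0.375968
denominator = 1 − 1.475815 = -0.475815
p = -0.375968 / -0.475815 = 0.7902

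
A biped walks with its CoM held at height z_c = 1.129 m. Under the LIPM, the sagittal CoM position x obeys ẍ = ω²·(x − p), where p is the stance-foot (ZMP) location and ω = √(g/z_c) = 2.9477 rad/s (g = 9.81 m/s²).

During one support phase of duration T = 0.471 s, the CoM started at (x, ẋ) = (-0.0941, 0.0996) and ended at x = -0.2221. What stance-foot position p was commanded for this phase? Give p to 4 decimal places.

ωT = 2.9477·0.471 = 1.388367; cosh(ωT) = 2.128890, sinh(ωT) = 1.879408
x(T) = p + (x₀−p)·cosh(ωT) + (ẋ₀/ω)·sinh(ωT) ⇒ p·(1 − cosh) = x(T) − x₀·cosh − (ẋ₀/ω)·sinh
numerator   = -0.2221 − (-0.0941)·2.128890 − (0.0996/2.9477)·1.879408 = -0.085275
denominator = 1 − 2.128890 = -1.128890
p = -0.085275 / -1.128890 = 0.0755

p = 0.0755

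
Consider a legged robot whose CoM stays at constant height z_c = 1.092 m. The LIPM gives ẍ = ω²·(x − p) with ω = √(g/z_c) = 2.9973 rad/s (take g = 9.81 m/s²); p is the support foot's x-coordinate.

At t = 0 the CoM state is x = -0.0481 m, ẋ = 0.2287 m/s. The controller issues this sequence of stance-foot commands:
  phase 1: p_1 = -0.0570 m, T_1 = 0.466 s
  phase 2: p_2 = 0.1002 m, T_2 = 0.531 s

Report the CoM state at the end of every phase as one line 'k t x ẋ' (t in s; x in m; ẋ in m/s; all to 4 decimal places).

phase 1: p=-0.0570, T=0.466, ωT=1.396742, cosh=2.144705, sinh=1.897304; start (x,ẋ)=(-0.048100, 0.228700) → end (x,ẋ)=(0.106856, 0.541107)
phase 2: p=0.1002, T=0.531, ωT=1.591566, cosh=2.557521, sinh=2.353915; start (x,ẋ)=(0.106856, 0.541107) → end (x,ẋ)=(0.542178, 1.430852)

1 0.4660 0.1069 0.5411
2 0.9970 0.5422 1.4309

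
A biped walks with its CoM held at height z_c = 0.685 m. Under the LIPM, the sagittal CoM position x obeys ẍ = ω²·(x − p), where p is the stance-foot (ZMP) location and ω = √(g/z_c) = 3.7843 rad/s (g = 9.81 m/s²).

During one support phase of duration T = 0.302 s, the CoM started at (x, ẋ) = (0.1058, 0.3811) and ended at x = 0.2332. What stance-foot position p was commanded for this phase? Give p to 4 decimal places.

ωT = 3.7843·0.302 = 1.142859; cosh(ωT) = 1.727313, sinh(ωT) = 1.408407
x(T) = p + (x₀−p)·cosh(ωT) + (ẋ₀/ω)·sinh(ωT) ⇒ p·(1 − cosh) = x(T) − x₀·cosh − (ẋ₀/ω)·sinh
numerator   = 0.2332 − (0.1058)·1.727313 − (0.3811/3.7843)·1.408407 = -0.091384
denominator = 1 − 1.727313 = -0.727313
p = -0.091384 / -0.727313 = 0.1256

p = 0.1256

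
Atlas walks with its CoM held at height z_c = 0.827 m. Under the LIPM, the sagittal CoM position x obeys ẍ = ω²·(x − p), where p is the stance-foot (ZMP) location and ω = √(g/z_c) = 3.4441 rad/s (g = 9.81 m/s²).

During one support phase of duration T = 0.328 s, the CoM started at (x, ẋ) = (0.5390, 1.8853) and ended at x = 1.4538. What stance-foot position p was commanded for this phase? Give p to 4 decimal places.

p = 0.3186

ωT = 3.4441·0.328 = 1.129665; cosh(ωT) = 1.708880, sinh(ωT) = 1.385739
x(T) = p + (x₀−p)·cosh(ωT) + (ẋ₀/ω)·sinh(ωT) ⇒ p·(1 − cosh) = x(T) − x₀·cosh − (ẋ₀/ω)·sinh
numerator   = 1.4538 − (0.5390)·1.708880 − (1.8853/3.4441)·1.385739 = -0.225840
denominator = 1 − 1.708880 = -0.708880
p = -0.225840 / -0.708880 = 0.3186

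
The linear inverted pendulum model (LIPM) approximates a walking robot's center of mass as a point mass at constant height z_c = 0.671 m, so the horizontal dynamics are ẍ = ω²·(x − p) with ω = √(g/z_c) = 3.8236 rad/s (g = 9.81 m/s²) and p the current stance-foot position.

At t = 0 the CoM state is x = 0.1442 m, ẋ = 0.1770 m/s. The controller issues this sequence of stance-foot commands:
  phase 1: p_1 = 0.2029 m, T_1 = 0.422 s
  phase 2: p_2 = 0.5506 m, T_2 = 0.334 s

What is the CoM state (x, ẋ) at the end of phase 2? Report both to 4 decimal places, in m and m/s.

x = -0.2360, ẋ = -2.6145

phase 1: p=0.2029, T=0.422, ωT=1.613559, cosh=2.609913, sinh=2.410736; start (x,ẋ)=(0.144200, 0.177000) → end (x,ẋ)=(0.161295, -0.079124)
phase 2: p=0.5506, T=0.334, ωT=1.277082, cosh=1.932506, sinh=1.653656; start (x,ẋ)=(0.161295, -0.079124) → end (x,ẋ)=(-0.235955, -2.614454)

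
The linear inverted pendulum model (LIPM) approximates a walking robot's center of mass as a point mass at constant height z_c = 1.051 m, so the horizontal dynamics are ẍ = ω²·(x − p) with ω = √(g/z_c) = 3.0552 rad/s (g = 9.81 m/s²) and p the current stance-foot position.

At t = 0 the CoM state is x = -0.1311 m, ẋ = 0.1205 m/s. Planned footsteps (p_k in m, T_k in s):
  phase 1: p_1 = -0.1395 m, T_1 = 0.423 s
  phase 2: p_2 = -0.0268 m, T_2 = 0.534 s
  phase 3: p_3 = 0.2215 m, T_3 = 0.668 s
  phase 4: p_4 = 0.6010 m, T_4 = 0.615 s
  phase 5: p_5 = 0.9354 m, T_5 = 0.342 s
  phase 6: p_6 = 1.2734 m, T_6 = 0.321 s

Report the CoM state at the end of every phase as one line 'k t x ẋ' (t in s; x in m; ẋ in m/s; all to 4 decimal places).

1 0.4230 -0.0567 0.2791
2 0.9570 0.1185 0.5165
3 1.6250 0.4581 0.8309
4 2.2400 0.9919 1.3880
5 2.5820 1.5917 2.4324
6 2.9030 2.6695 4.8130

phase 1: p=-0.1395, T=0.423, ωT=1.292350, cosh=1.957978, sinh=1.683354; start (x,ẋ)=(-0.131100, 0.120500) → end (x,ẋ)=(-0.056660, 0.279137)
phase 2: p=-0.0268, T=0.534, ωT=1.631477, cosh=2.653529, sinh=2.457889; start (x,ẋ)=(-0.056660, 0.279137) → end (x,ẋ)=(0.118530, 0.516471)
phase 3: p=0.2215, T=0.668, ωT=2.040874, cosh=3.913623, sinh=3.783708; start (x,ẋ)=(0.118530, 0.516471) → end (x,ẋ)=(0.458138, 0.830943)
phase 4: p=0.6010, T=0.615, ωT=1.878948, cosh=3.349682, sinh=3.196932; start (x,ẋ)=(0.458138, 0.830943) → end (x,ẋ)=(0.991948, 1.388023)
phase 5: p=0.9354, T=0.342, ωT=1.044878, cosh=1.597394, sinh=1.245659; start (x,ẋ)=(0.991948, 1.388023) → end (x,ẋ)=(1.591651, 2.432425)
phase 6: p=1.2734, T=0.321, ωT=0.980719, cosh=1.520707, sinh=1.145666; start (x,ẋ)=(1.591651, 2.432425) → end (x,ẋ)=(2.669498, 4.812959)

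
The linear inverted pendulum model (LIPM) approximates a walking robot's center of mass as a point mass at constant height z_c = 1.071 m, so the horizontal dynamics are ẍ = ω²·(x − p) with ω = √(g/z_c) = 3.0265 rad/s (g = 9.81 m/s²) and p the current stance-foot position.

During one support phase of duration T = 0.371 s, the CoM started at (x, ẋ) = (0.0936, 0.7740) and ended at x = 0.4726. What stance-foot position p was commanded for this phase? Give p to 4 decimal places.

ωT = 3.0265·0.371 = 1.122831; cosh(ωT) = 1.699451, sinh(ωT) = 1.374094
x(T) = p + (x₀−p)·cosh(ωT) + (ẋ₀/ω)·sinh(ωT) ⇒ p·(1 − cosh) = x(T) − x₀·cosh − (ẋ₀/ω)·sinh
numerator   = 0.4726 − (0.0936)·1.699451 − (0.7740/3.0265)·1.374094 = -0.037881
denominator = 1 − 1.699451 = -0.699451
p = -0.037881 / -0.699451 = 0.0542

p = 0.0542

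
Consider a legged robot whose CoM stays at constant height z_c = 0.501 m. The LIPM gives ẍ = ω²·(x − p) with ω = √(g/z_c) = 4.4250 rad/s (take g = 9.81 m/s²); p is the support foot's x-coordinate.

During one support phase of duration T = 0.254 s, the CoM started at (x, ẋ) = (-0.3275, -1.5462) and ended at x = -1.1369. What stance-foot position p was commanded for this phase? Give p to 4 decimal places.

p = 0.1413

ωT = 4.4250·0.254 = 1.123950; cosh(ωT) = 1.700989, sinh(ωT) = 1.375995
x(T) = p + (x₀−p)·cosh(ωT) + (ẋ₀/ω)·sinh(ωT) ⇒ p·(1 − cosh) = x(T) − x₀·cosh − (ẋ₀/ω)·sinh
numerator   = -1.1369 − (-0.3275)·1.700989 − (-1.5462/4.4250)·1.375995 = -0.099021
denominator = 1 − 1.700989 = -0.700989
p = -0.099021 / -0.700989 = 0.1413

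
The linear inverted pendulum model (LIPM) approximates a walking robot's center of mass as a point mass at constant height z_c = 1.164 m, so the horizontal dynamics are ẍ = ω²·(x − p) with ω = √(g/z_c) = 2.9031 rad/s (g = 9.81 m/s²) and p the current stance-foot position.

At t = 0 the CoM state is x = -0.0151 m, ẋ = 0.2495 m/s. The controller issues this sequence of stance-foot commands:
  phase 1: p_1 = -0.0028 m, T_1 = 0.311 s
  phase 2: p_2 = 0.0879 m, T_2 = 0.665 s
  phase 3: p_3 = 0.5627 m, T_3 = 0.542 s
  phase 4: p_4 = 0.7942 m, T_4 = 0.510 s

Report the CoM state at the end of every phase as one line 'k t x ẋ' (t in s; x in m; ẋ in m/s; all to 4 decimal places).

phase 1: p=-0.0028, T=0.311, ωT=0.902864, cosh=1.436032, sinh=1.030625; start (x,ẋ)=(-0.015100, 0.249500) → end (x,ẋ)=(0.068111, 0.321488)
phase 2: p=0.0879, T=0.665, ωT=1.930562, cosh=3.519223, sinh=3.374157; start (x,ẋ)=(0.068111, 0.321488) → end (x,ẋ)=(0.391913, 0.937550)
phase 3: p=0.5627, T=0.542, ωT=1.573480, cosh=2.515364, sinh=2.308042; start (x,ẋ)=(0.391913, 0.937550) → end (x,ẋ)=(0.878485, 1.213924)
phase 4: p=0.7942, T=0.510, ωT=1.480581, cosh=2.311502, sinh=2.083997; start (x,ẋ)=(0.878485, 1.213924) → end (x,ẋ)=(1.860443, 3.315916)

1 0.3110 0.0681 0.3215
2 0.9760 0.3919 0.9376
3 1.5180 0.8785 1.2139
4 2.0280 1.8604 3.3159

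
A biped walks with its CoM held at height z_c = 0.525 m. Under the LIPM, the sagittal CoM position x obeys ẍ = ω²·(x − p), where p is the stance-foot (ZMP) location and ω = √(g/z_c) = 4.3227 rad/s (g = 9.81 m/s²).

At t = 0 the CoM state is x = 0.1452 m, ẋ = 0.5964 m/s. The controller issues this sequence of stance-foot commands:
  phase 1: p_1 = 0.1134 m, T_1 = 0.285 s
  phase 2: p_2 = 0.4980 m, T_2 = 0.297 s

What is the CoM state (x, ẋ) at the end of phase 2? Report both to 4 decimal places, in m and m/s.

phase 1: p=0.1134, T=0.285, ωT=1.231969, cosh=1.859846, sinh=1.568128; start (x,ẋ)=(0.145200, 0.596400) → end (x,ẋ)=(0.388897, 1.324770)
phase 2: p=0.4980, T=0.297, ωT=1.283842, cosh=1.943728, sinh=1.666757; start (x,ẋ)=(0.388897, 1.324770) → end (x,ẋ)=(0.796741, 1.788915)

x = 0.7967, ẋ = 1.7889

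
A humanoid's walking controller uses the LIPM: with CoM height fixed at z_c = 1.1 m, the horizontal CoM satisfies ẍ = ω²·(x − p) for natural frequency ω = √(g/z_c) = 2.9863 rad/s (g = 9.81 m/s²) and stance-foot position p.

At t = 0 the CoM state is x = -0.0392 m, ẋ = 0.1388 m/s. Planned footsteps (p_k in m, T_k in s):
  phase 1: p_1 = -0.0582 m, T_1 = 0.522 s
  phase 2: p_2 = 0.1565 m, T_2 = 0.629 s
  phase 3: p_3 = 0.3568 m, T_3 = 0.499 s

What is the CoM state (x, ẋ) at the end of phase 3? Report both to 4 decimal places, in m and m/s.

x = 1.2876, ẋ = 2.9372

phase 1: p=-0.0582, T=0.522, ωT=1.558849, cosh=2.481862, sinh=2.271483; start (x,ẋ)=(-0.039200, 0.138800) → end (x,ẋ)=(0.094531, 0.473366)
phase 2: p=0.1565, T=0.629, ωT=1.878383, cosh=3.347876, sinh=3.195039; start (x,ẋ)=(0.094531, 0.473366) → end (x,ẋ)=(0.455490, 0.993506)
phase 3: p=0.3568, T=0.499, ωT=1.490164, cosh=2.331579, sinh=2.106243; start (x,ẋ)=(0.455490, 0.993506) → end (x,ẋ)=(1.287626, 2.937189)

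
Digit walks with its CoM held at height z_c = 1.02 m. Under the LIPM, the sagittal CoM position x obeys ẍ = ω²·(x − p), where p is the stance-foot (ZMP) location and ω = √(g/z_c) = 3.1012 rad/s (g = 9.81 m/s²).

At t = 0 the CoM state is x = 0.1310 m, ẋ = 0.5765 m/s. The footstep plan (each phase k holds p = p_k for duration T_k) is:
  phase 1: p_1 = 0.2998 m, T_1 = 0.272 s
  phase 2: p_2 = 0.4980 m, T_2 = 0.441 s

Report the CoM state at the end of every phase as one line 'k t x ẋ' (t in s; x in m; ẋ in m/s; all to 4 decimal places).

phase 1: p=0.2998, T=0.272, ωT=0.843526, cosh=1.377370, sinh=0.947180; start (x,ẋ)=(0.131000, 0.576500) → end (x,ẋ)=(0.243377, 0.298222)
phase 2: p=0.4980, T=0.441, ωT=1.367629, cosh=2.090371, sinh=1.835661; start (x,ẋ)=(0.243377, 0.298222) → end (x,ẋ)=(0.142266, -0.826113)

1 0.2720 0.2434 0.2982
2 0.7130 0.1423 -0.8261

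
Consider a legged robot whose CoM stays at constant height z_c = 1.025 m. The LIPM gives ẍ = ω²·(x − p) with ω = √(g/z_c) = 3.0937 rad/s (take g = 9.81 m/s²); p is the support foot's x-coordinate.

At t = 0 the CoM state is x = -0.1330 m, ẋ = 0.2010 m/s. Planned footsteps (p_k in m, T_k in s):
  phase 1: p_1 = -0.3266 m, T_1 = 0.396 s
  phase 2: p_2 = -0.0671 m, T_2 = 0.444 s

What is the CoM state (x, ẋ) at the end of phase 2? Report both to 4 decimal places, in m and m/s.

x = 1.1308, ẋ = 3.8796

phase 1: p=-0.3266, T=0.396, ωT=1.225105, cosh=1.849126, sinh=1.555399; start (x,ẋ)=(-0.133000, 0.201000) → end (x,ẋ)=(0.132446, 1.303265)
phase 2: p=-0.0671, T=0.444, ωT=1.373603, cosh=2.101374, sinh=1.848181; start (x,ẋ)=(0.132446, 1.303265) → end (x,ẋ)=(1.130793, 3.879596)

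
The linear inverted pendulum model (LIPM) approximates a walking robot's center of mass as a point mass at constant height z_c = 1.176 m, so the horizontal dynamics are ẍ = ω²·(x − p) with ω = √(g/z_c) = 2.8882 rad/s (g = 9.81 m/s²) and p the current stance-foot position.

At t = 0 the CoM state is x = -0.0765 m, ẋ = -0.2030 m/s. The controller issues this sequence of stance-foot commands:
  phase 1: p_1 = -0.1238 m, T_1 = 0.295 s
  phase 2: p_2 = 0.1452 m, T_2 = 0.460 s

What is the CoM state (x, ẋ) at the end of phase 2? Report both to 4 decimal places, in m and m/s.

phase 1: p=-0.1238, T=0.295, ωT=0.852019, cosh=1.385464, sinh=0.958911; start (x,ẋ)=(-0.076500, -0.203000) → end (x,ẋ)=(-0.125666, -0.150251)
phase 2: p=0.1452, T=0.460, ωT=1.328572, cosh=2.020252, sinh=1.755396; start (x,ẋ)=(-0.125666, -0.150251) → end (x,ẋ)=(-0.493336, -1.676815)

x = -0.4933, ẋ = -1.6768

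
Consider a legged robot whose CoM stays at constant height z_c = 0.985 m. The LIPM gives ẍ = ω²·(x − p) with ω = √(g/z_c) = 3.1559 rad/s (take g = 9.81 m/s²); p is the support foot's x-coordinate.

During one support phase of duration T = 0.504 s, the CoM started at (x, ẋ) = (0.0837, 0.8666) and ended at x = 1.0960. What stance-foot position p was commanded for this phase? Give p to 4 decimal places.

ωT = 3.1559·0.504 = 1.590574; cosh(ωT) = 2.555186, sinh(ωT) = 2.351377
x(T) = p + (x₀−p)·cosh(ωT) + (ẋ₀/ω)·sinh(ωT) ⇒ p·(1 − cosh) = x(T) − x₀·cosh − (ẋ₀/ω)·sinh
numerator   = 1.0960 − (0.0837)·2.555186 − (0.8666/3.1559)·2.351377 = 0.236450
denominator = 1 − 2.555186 = -1.555186
p = 0.236450 / -1.555186 = -0.1520

p = -0.1520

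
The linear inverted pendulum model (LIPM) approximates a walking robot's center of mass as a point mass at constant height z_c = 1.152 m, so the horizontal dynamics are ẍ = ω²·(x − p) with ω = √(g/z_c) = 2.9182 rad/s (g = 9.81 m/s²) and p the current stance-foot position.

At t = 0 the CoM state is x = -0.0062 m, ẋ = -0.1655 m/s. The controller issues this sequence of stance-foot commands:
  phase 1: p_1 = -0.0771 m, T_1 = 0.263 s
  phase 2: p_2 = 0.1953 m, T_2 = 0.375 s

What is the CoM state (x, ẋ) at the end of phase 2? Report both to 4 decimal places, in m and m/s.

x = -0.2016, ẋ = -0.9499

phase 1: p=-0.0771, T=0.263, ωT=0.767487, cosh=1.309261, sinh=0.845083; start (x,ẋ)=(-0.006200, -0.165500) → end (x,ẋ)=(-0.032201, -0.041835)
phase 2: p=0.1953, T=0.375, ωT=1.094325, cosh=1.660966, sinh=1.326200; start (x,ẋ)=(-0.032201, -0.041835) → end (x,ẋ)=(-0.201583, -0.949940)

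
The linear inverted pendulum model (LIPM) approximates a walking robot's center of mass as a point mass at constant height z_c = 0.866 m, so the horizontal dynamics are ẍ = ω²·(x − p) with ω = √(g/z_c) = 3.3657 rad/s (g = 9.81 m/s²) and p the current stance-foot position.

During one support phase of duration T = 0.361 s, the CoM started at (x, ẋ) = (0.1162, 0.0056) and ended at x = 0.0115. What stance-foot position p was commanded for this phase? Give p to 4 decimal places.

p = 0.2449

ωT = 3.3657·0.361 = 1.215018; cosh(ωT) = 1.833529, sinh(ωT) = 1.536824
x(T) = p + (x₀−p)·cosh(ωT) + (ẋ₀/ω)·sinh(ωT) ⇒ p·(1 − cosh) = x(T) − x₀·cosh − (ẋ₀/ω)·sinh
numerator   = 0.0115 − (0.1162)·1.833529 − (0.0056/3.3657)·1.536824 = -0.204113
denominator = 1 − 1.833529 = -0.833529
p = -0.204113 / -0.833529 = 0.2449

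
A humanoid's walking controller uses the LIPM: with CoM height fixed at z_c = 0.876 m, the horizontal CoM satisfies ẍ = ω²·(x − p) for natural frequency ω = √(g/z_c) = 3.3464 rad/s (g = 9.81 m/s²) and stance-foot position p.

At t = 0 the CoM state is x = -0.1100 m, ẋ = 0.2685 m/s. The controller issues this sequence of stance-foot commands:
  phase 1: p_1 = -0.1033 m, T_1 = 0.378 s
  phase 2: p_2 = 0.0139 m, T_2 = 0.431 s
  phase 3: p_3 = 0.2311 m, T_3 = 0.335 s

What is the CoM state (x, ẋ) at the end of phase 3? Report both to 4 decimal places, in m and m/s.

x = 0.7872, ẋ = 2.1343

phase 1: p=-0.1033, T=0.378, ωT=1.264939, cosh=1.912567, sinh=1.630310; start (x,ẋ)=(-0.110000, 0.268500) → end (x,ẋ)=(0.014695, 0.476971)
phase 2: p=0.0139, T=0.431, ωT=1.442298, cosh=2.233396, sinh=1.997012; start (x,ẋ)=(0.014695, 0.476971) → end (x,ẋ)=(0.300314, 1.070575)
phase 3: p=0.2311, T=0.335, ωT=1.121044, cosh=1.696997, sinh=1.371058; start (x,ẋ)=(0.300314, 1.070575) → end (x,ẋ)=(0.787183, 2.134324)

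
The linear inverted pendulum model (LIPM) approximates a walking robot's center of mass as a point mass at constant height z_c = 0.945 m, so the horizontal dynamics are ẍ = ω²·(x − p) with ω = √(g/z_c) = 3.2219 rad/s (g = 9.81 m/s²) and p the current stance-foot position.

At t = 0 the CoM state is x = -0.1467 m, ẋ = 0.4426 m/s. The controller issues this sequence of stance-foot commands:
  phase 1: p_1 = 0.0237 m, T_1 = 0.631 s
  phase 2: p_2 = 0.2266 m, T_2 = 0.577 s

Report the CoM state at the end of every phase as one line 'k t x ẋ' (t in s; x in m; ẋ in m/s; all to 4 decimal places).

1 0.6310 -0.1226 -0.3414
2 1.2080 -1.2528 -4.6443

phase 1: p=0.0237, T=0.631, ωT=2.033019, cosh=3.884023, sinh=3.753084; start (x,ẋ)=(-0.146700, 0.442600) → end (x,ẋ)=(-0.122568, -0.341418)
phase 2: p=0.2266, T=0.577, ωT=1.859036, cosh=3.286686, sinh=3.130863; start (x,ẋ)=(-0.122568, -0.341418) → end (x,ẋ)=(-1.252776, -4.644303)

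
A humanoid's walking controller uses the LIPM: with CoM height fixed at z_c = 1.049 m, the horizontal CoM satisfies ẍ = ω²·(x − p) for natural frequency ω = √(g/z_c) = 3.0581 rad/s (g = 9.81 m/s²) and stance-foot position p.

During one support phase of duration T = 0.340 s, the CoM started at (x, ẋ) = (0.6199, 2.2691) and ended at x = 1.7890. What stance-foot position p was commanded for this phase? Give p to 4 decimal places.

ωT = 3.0581·0.340 = 1.039754; cosh(ωT) = 1.591031, sinh(ωT) = 1.237490
x(T) = p + (x₀−p)·cosh(ωT) + (ẋ₀/ω)·sinh(ωT) ⇒ p·(1 − cosh) = x(T) − x₀·cosh − (ẋ₀/ω)·sinh
numerator   = 1.7890 − (0.6199)·1.591031 − (2.2691/3.0581)·1.237490 = -0.115494
denominator = 1 − 1.591031 = -0.591031
p = -0.115494 / -0.591031 = 0.1954

p = 0.1954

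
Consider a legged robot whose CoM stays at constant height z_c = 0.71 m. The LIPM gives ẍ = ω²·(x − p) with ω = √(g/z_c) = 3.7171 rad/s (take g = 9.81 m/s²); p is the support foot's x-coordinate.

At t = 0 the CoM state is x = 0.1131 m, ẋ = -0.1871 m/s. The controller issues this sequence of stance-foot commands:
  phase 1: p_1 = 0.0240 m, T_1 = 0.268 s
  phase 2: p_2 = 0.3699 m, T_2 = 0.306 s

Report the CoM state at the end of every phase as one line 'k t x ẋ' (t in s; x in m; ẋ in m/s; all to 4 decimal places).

phase 1: p=0.0240, T=0.268, ωT=0.996183, cosh=1.538606, sinh=1.169319; start (x,ẋ)=(0.113100, -0.187100) → end (x,ẋ)=(0.102232, 0.099398)
phase 2: p=0.3699, T=0.306, ωT=1.137433, cosh=1.719696, sinh=1.399055; start (x,ẋ)=(0.102232, 0.099398) → end (x,ẋ)=(-0.052996, -1.221053)

1 0.2680 0.1022 0.0994
2 0.5740 -0.0530 -1.2211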